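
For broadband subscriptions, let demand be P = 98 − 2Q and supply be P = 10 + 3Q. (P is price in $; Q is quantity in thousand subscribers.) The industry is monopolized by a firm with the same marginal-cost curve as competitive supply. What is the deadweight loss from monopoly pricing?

Competitive equilibrium: 98 − 2Q = 10 + 3Q → Q* = 17.6, P* = 62.8.
Marginal revenue: MR = 98 − 4Q. Set MR = MC: 98 − 4Q = 10 + 3Q → Q_m = 12.5714.
Price P_m = 98 − 2·12.5714 = 72.8572; MC(Q_m) = 10 + 3·12.5714 = 47.7142.
Competitive Q* = 17.6, so ΔQ = 5.0286; wedge = 72.8572 − 47.7142 = 25.143.
DWL = ½ × 5.0286 × 25.143 = $63.22 thousand.

$63.22 thousand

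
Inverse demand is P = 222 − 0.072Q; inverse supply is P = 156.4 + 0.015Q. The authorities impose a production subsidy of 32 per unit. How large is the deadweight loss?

5885.06

Competitive equilibrium: 222 − 0.072Q = 156.4 + 0.015Q → Q* = 754.023, P* = 167.7103.
The subsidy lowers effective supply by 32: P = 124.4 + 0.015Q.
New quantity: 222 − 0.072Q = 124.4 + 0.015Q → Q' = 1121.8391.
Overproduction ΔQ = 1121.8391 − 754.023 = 367.8161; wedge = subsidy = 32.
Deadweight loss = ½ × 367.8161 × 32 = 5885.06.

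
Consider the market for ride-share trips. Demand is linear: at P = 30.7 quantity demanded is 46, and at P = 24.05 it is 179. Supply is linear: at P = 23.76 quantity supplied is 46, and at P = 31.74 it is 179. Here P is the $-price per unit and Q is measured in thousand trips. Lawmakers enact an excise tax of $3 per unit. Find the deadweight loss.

Demand slope = (24.05 − 30.7)/(179 − 46) = −0.05, so P = 33 − 0.05Q.
Supply slope = (31.74 − 23.76)/(179 − 46) = 0.06, so P = 21 + 0.06Q.
Competitive equilibrium: 33 − 0.05Q = 21 + 0.06Q → Q* = 109.0909, P* = 27.5455.
With the tax, the buyer price exceeds the seller price by 3: (33 − 0.05Q) − (21 + 0.06Q) = 3 → Q' = 81.8182.
ΔQ = 109.0909 − 81.8182 = 27.2727; the wedge equals the tax, 3.
Welfare loss = ½ × 27.2727 × 3 = $40.91 thousand.

$40.91 thousand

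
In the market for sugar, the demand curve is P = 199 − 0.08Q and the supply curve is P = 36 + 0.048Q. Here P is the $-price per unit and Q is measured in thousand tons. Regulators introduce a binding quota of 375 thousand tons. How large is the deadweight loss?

$51660.16 thousand

Competitive equilibrium: 199 − 0.08Q = 36 + 0.048Q → Q* = 1273.4375, P* = 97.125.
At Q = 375: demand price = 199 − 0.08·375 = 169; supply price = 36 + 0.048·375 = 54.
ΔQ = 1273.4375 − 375 = 898.4375; wedge = 169 − 54 = 115.
DWL = ½ × 898.4375 × 115 = $51660.16 thousand.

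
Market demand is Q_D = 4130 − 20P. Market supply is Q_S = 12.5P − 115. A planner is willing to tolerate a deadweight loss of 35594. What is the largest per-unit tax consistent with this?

96.2

In inverse form: demand P = 206.5 − 0.05Q, supply P = 9.2 + 0.08Q.
Competitive equilibrium: 206.5 − 0.05Q = 9.2 + 0.08Q → Q* = 1517.6923, P* = 130.6154.
A tax t gives ΔQ = t/0.13 and wedge t, so DWL = t²/0.26.
t²/0.26 = 35594 → t² = 9254.44 → t = 96.2.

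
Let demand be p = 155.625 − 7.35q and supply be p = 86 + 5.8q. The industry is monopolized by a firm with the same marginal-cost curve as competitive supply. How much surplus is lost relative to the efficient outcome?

23.69

Competitive equilibrium: 155.625 − 7.35q = 86 + 5.8q → q* = 5.29468, p* = 116.70913.
Marginal revenue: MR = 155.625 − 14.7q. Set MR = MC: 155.625 − 14.7q = 86 + 5.8q → q_m = 3.39634.
Price p_m = 155.625 − 7.35·3.39634 = 130.6619; MC(q_m) = 86 + 5.8·3.39634 = 105.69877.
Competitive q* = 5.29468, so Δq = 1.89834; wedge = 130.6619 − 105.69877 = 24.96313.
DWL = ½ × 1.89834 × 24.96313 = 23.69.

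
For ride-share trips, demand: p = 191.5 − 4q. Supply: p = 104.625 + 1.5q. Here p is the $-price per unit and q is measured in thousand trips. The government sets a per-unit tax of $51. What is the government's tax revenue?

$332.66 thousand

Competitive equilibrium: 191.5 − 4q = 104.625 + 1.5q → q* = 15.7955, p* = 128.3182.
With the tax, the buyer price exceeds the seller price by 51: (191.5 − 4q) − (104.625 + 1.5q) = 51 → q' = 6.5227.
Tax revenue = 51 × 6.5227 = $332.66 thousand.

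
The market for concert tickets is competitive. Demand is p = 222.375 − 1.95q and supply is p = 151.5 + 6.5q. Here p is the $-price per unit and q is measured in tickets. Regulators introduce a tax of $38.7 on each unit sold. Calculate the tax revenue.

$147.36

Competitive equilibrium: 222.375 − 1.95q = 151.5 + 6.5q → q* = 8.3876, p* = 206.0192.
With the tax, the buyer price exceeds the seller price by 38.7: (222.375 − 1.95q) − (151.5 + 6.5q) = 38.7 → q' = 3.8077.
Tax revenue = 38.7 × 3.8077 = $147.36.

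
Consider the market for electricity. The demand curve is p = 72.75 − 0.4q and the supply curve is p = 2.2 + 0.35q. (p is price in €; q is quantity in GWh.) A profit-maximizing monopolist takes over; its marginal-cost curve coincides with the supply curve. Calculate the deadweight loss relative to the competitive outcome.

Competitive equilibrium: 72.75 − 0.4q = 2.2 + 0.35q → q* = 94.0667, p* = 35.1233.
Marginal revenue: MR = 72.75 − 0.8q. Set MR = MC: 72.75 − 0.8q = 2.2 + 0.35q → q_m = 61.3478.
Price p_m = 72.75 − 0.4·61.3478 = 48.2109; MC(q_m) = 2.2 + 0.35·61.3478 = 23.6717.
Competitive q* = 94.0667, so Δq = 32.7189; wedge = 48.2109 − 23.6717 = 24.5392.
Welfare loss = ½ × 32.7189 × 24.5392 = €401.45.

€401.45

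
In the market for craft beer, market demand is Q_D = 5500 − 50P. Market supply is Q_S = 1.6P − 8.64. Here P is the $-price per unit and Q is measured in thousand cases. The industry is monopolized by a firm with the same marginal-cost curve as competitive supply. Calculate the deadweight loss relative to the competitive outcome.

In inverse form: demand P = 110 − 0.02Q, supply P = 5.4 + 0.625Q.
Competitive equilibrium: 110 − 0.02Q = 5.4 + 0.625Q → Q* = 162.1705, P* = 106.7566.
Marginal revenue: MR = 110 − 0.04Q. Set MR = MC: 110 − 0.04Q = 5.4 + 0.625Q → Q_m = 157.2932.
Price P_m = 110 − 0.02·157.2932 = 106.8541; MC(Q_m) = 5.4 + 0.625·157.2932 = 103.7083.
Competitive Q* = 162.1705, so ΔQ = 4.8773; wedge = 106.8541 − 103.7083 = 3.1458.
The triangle = ½ × 4.8773 × 3.1458 = $7.67 thousand.

$7.67 thousand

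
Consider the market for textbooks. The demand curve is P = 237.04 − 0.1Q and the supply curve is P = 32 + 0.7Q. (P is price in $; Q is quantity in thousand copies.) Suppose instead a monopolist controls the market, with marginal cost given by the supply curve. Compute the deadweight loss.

Competitive equilibrium: 237.04 − 0.1Q = 32 + 0.7Q → Q* = 256.3, P* = 211.41.
Marginal revenue: MR = 237.04 − 0.2Q. Set MR = MC: 237.04 − 0.2Q = 32 + 0.7Q → Q_m = 227.8222.
Price P_m = 237.04 − 0.1·227.8222 = 214.2578; MC(Q_m) = 32 + 0.7·227.8222 = 191.4755.
Competitive Q* = 256.3, so ΔQ = 28.4778; wedge = 214.2578 − 191.4755 = 22.7823.
Deadweight loss = ½ × 28.4778 × 22.7823 = $324.39 thousand.

$324.39 thousand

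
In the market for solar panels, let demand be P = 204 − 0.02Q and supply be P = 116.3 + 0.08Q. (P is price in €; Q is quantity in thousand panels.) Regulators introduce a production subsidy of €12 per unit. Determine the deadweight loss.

€720 thousand

Competitive equilibrium: 204 − 0.02Q = 116.3 + 0.08Q → Q* = 877, P* = 186.46.
The subsidy lowers effective supply by 12: P = 104.3 + 0.08Q.
New quantity: 204 − 0.02Q = 104.3 + 0.08Q → Q' = 997.
Overproduction ΔQ = 997 − 877 = 120; wedge = subsidy = 12.
The triangle = ½ × 120 × 12 = €720 thousand.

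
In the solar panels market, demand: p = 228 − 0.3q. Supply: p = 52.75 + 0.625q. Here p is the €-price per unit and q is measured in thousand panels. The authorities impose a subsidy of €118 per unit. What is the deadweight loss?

Competitive equilibrium: 228 − 0.3q = 52.75 + 0.625q → q* = 189.45946, p* = 171.16216.
The subsidy lowers effective supply by 118: p = 0.625q − 65.25.
New quantity: 228 − 0.3q = 0.625q − 65.25 → q' = 317.02703.
Overproduction Δq = 317.02703 − 189.45946 = 127.56757; wedge = subsidy = 118.
Welfare loss = ½ × 127.56757 × 118 = €7526.49 thousand.

€7526.49 thousand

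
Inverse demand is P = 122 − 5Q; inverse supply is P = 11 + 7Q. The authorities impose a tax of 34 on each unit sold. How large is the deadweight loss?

48.17

Competitive equilibrium: 122 − 5Q = 11 + 7Q → Q* = 9.25, P* = 75.75.
With the tax, the buyer price exceeds the seller price by 34: (122 − 5Q) − (11 + 7Q) = 34 → Q' = 6.4167.
ΔQ = 9.25 − 6.4167 = 2.8333; the wedge equals the tax, 34.
The triangle = ½ × 2.8333 × 34 = 48.17.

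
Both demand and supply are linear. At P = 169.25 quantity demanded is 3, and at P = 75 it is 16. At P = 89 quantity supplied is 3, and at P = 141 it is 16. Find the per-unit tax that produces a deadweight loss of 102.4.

48

Demand slope = (75 − 169.25)/(16 − 3) = −7.25, so P = 191 − 7.25Q.
Supply slope = (141 − 89)/(16 − 3) = 4, so P = 77 + 4Q.
Competitive equilibrium: 191 − 7.25Q = 77 + 4Q → Q* = 10.1333, P* = 117.5333.
A tax t gives ΔQ = t/11.25 and wedge t, so DWL = t²/22.5.
t²/22.5 = 102.4 → t² = 2304 → t = 48.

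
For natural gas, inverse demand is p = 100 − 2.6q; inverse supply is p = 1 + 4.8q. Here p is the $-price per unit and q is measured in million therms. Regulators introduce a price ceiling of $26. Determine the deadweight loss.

Competitive equilibrium: 100 − 2.6q = 1 + 4.8q → q* = 13.37838, p* = 65.21622.
At the ceiling p = 26, quantity supplied = (26 − 1)/4.8 = 5.20833.
Willingness to pay at q' = 5.20833: 100 − 2.6·5.20833 = 86.45834.
Δq = 13.37838 − 5.20833 = 8.17005; wedge = 86.45834 − 26 = 60.45834.
DWL = ½ × 8.17005 × 60.45834 = $246.97 million.

$246.97 million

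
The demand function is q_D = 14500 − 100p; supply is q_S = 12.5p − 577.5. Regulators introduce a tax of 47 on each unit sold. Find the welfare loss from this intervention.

In inverse form: demand p = 145 − 0.01q, supply p = 46.2 + 0.08q.
Competitive equilibrium: 145 − 0.01q = 46.2 + 0.08q → q* = 1097.7778, p* = 134.0222.
With the tax, the buyer price exceeds the seller price by 47: (145 − 0.01q) − (46.2 + 0.08q) = 47 → q' = 575.5556.
Δq = 1097.7778 − 575.5556 = 522.2222; the wedge equals the tax, 47.
The triangle = ½ × 522.2222 × 47 = 12272.22.

12272.22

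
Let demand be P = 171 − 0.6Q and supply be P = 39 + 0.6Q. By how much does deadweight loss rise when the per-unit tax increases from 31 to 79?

Competitive equilibrium: 171 − 0.6Q = 39 + 0.6Q → Q* = 110, P* = 105.
For a per-unit tax t: ΔQ = t/1.2, so DWL = ½·t·(t/1.2) = t²/2.4.
At t = 31: DWL = 400.417. At t = 79: DWL = 2600.417.
Increase = 2600.417 − 400.417 = 2200.

2200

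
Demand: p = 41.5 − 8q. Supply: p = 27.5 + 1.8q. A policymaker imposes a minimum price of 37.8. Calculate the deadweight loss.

Competitive equilibrium: 41.5 − 8q = 27.5 + 1.8q → q* = 1.4286, p* = 30.0714.
At the floor p = 37.8, quantity demanded = (41.5 − 37.8)/8 = 0.4625.
Sellers' marginal cost at q' = 0.4625: 27.5 + 1.8·0.4625 = 28.3325.
Δq = 1.4286 − 0.4625 = 0.9661; wedge = 37.8 − 28.3325 = 9.4675.
Deadweight loss = ½ × 0.9661 × 9.4675 = 4.57.

4.57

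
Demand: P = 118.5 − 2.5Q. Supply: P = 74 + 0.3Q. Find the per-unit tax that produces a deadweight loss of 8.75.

7

Competitive equilibrium: 118.5 − 2.5Q = 74 + 0.3Q → Q* = 15.8929, P* = 78.7679.
A tax t gives ΔQ = t/2.8 and wedge t, so DWL = t²/5.6.
t²/5.6 = 8.75 → t² = 49 → t = 7.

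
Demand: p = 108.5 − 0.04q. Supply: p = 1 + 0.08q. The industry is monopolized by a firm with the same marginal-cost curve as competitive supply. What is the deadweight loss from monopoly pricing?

3009.44

Competitive equilibrium: 108.5 − 0.04q = 1 + 0.08q → q* = 895.8333, p* = 72.6667.
Marginal revenue: MR = 108.5 − 0.08q. Set MR = MC: 108.5 − 0.08q = 1 + 0.08q → q_m = 671.875.
Price p_m = 108.5 − 0.04·671.875 = 81.625; MC(q_m) = 1 + 0.08·671.875 = 54.75.
Competitive q* = 895.8333, so Δq = 223.9583; wedge = 81.625 − 54.75 = 26.875.
Welfare loss = ½ × 223.9583 × 26.875 = 3009.44.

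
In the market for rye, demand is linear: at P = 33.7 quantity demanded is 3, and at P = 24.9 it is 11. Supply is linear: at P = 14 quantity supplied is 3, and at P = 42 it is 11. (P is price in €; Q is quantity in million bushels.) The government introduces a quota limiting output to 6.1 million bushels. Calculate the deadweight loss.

€3.22 million

Demand slope = (24.9 − 33.7)/(11 − 3) = −1.1, so P = 37 − 1.1Q.
Supply slope = (42 − 14)/(11 − 3) = 3.5, so P = 3.5 + 3.5Q.
Competitive equilibrium: 37 − 1.1Q = 3.5 + 3.5Q → Q* = 7.2826, P* = 28.9891.
At Q = 6.1: demand price = 37 − 1.1·6.1 = 30.29; supply price = 3.5 + 3.5·6.1 = 24.85.
ΔQ = 7.2826 − 6.1 = 1.1826; wedge = 30.29 − 24.85 = 5.44.
The triangle = ½ × 1.1826 × 5.44 = €3.22 million.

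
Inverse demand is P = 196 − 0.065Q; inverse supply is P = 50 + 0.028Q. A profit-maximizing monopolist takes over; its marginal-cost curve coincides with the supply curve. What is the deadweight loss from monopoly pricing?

19395.69

Competitive equilibrium: 196 − 0.065Q = 50 + 0.028Q → Q* = 1569.89247, P* = 93.95699.
Marginal revenue: MR = 196 − 0.13Q. Set MR = MC: 196 − 0.13Q = 50 + 0.028Q → Q_m = 924.05063.
Price P_m = 196 − 0.065·924.05063 = 135.93671; MC(Q_m) = 50 + 0.028·924.05063 = 75.87342.
Competitive Q* = 1569.89247, so ΔQ = 645.84184; wedge = 135.93671 − 75.87342 = 60.06329.
Deadweight loss = ½ × 645.84184 × 60.06329 = 19395.69.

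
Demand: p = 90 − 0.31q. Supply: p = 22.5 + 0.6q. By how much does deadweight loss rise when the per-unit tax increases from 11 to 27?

334.07

Competitive equilibrium: 90 − 0.31q = 22.5 + 0.6q → q* = 74.1758, p* = 67.0055.
For a per-unit tax t: Δq = t/0.91, so DWL = ½·t·(t/0.91) = t²/1.82.
At t = 11: DWL = 66.484. At t = 27: DWL = 400.549.
Increase = 400.549 − 66.484 = 334.07.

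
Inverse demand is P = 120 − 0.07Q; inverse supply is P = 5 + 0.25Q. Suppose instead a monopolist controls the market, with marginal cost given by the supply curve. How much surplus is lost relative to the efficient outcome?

Competitive equilibrium: 120 − 0.07Q = 5 + 0.25Q → Q* = 359.375, P* = 94.8438.
Marginal revenue: MR = 120 − 0.14Q. Set MR = MC: 120 − 0.14Q = 5 + 0.25Q → Q_m = 294.8718.
Price P_m = 120 − 0.07·294.8718 = 99.359; MC(Q_m) = 5 + 0.25·294.8718 = 78.718.
Competitive Q* = 359.375, so ΔQ = 64.5032; wedge = 99.359 − 78.718 = 20.641.
DWL = ½ × 64.5032 × 20.641 = 665.71.

665.71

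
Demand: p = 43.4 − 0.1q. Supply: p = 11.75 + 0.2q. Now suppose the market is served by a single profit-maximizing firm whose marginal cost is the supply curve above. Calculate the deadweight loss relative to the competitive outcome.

104.35

Competitive equilibrium: 43.4 − 0.1q = 11.75 + 0.2q → q* = 105.5, p* = 32.85.
Marginal revenue: MR = 43.4 − 0.2q. Set MR = MC: 43.4 − 0.2q = 11.75 + 0.2q → q_m = 79.125.
Price p_m = 43.4 − 0.1·79.125 = 35.4875; MC(q_m) = 11.75 + 0.2·79.125 = 27.575.
Competitive q* = 105.5, so Δq = 26.375; wedge = 35.4875 − 27.575 = 7.9125.
The triangle = ½ × 26.375 × 7.9125 = 104.35.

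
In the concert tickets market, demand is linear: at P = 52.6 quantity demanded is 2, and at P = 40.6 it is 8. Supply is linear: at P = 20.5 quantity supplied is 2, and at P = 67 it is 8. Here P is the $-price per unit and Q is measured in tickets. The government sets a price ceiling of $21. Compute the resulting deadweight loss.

$50.79

Demand slope = (40.6 − 52.6)/(8 − 2) = −2, so P = 56.6 − 2Q.
Supply slope = (67 − 20.5)/(8 − 2) = 7.75, so P = 5 + 7.75Q.
Competitive equilibrium: 56.6 − 2Q = 5 + 7.75Q → Q* = 5.2923, P* = 46.0154.
At the ceiling P = 21, quantity supplied = (21 − 5)/7.75 = 2.0645.
Willingness to pay at Q' = 2.0645: 56.6 − 2·2.0645 = 52.471.
ΔQ = 5.2923 − 2.0645 = 3.2278; wedge = 52.471 − 21 = 31.471.
DWL = ½ × 3.2278 × 31.471 = $50.79.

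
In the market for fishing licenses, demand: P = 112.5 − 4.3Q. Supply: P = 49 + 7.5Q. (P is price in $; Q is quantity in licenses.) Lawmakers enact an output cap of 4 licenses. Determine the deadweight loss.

Competitive equilibrium: 112.5 − 4.3Q = 49 + 7.5Q → Q* = 5.3814, P* = 89.3602.
At Q = 4: demand price = 112.5 − 4.3·4 = 95.3; supply price = 49 + 7.5·4 = 79.
ΔQ = 5.3814 − 4 = 1.3814; wedge = 95.3 − 79 = 16.3.
Welfare loss = ½ × 1.3814 × 16.3 = $11.26.

$11.26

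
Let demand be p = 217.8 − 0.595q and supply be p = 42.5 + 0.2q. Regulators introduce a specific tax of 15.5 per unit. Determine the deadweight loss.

Competitive equilibrium: 217.8 − 0.595q = 42.5 + 0.2q → q* = 220.5031, p* = 86.6006.
With the tax, the buyer price exceeds the seller price by 15.5: (217.8 − 0.595q) − (42.5 + 0.2q) = 15.5 → q' = 201.0063.
Δq = 220.5031 − 201.0063 = 19.4968; the wedge equals the tax, 15.5.
The triangle = ½ × 19.4968 × 15.5 = 151.10.

151.10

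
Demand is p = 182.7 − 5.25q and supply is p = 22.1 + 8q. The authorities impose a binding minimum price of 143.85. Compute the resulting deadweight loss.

147.64

Competitive equilibrium: 182.7 − 5.25q = 22.1 + 8q → q* = 12.1208, p* = 119.066.
At the floor p = 143.85, quantity demanded = (182.7 − 143.85)/5.25 = 7.4.
Sellers' marginal cost at q' = 7.4: 22.1 + 8·7.4 = 81.3.
Δq = 12.1208 − 7.4 = 4.7208; wedge = 143.85 − 81.3 = 62.55.
The triangle = ½ × 4.7208 × 62.55 = 147.64.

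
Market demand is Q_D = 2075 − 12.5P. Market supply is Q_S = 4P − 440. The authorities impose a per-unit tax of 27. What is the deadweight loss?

1104.55

In inverse form: demand P = 166 − 0.08Q, supply P = 110 + 0.25Q.
Competitive equilibrium: 166 − 0.08Q = 110 + 0.25Q → Q* = 169.697, P* = 152.4242.
With the tax, the buyer price exceeds the seller price by 27: (166 − 0.08Q) − (110 + 0.25Q) = 27 → Q' = 87.8788.
ΔQ = 169.697 − 87.8788 = 81.8182; the wedge equals the tax, 27.
The triangle = ½ × 81.8182 × 27 = 1104.55.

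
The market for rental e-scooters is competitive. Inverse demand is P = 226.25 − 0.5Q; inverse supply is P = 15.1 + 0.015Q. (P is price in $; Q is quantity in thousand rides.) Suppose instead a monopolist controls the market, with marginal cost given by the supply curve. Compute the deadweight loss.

Competitive equilibrium: 226.25 − 0.5Q = 15.1 + 0.015Q → Q* = 410, P* = 21.25.
Marginal revenue: MR = 226.25 − Q. Set MR = MC: 226.25 − Q = 15.1 + 0.015Q → Q_m = 208.0296.
Price P_m = 226.25 − 0.5·208.0296 = 122.2352; MC(Q_m) = 15.1 + 0.015·208.0296 = 18.2204.
Competitive Q* = 410, so ΔQ = 201.9704; wedge = 122.2352 − 18.2204 = 104.0148.
Welfare loss = ½ × 201.9704 × 104.0148 = $10503.96 thousand.

$10503.96 thousand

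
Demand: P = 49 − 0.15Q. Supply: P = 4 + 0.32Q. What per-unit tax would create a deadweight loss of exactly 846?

Competitive equilibrium: 49 − 0.15Q = 4 + 0.32Q → Q* = 95.7447, P* = 34.6383.
A tax t gives ΔQ = t/0.47 and wedge t, so DWL = t²/0.94.
t²/0.94 = 846 → t² = 795.24 → t = 28.2.

28.2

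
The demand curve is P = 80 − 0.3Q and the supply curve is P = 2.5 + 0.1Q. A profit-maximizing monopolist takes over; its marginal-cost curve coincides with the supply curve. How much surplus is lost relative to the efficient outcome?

Competitive equilibrium: 80 − 0.3Q = 2.5 + 0.1Q → Q* = 193.75, P* = 21.875.
Marginal revenue: MR = 80 − 0.6Q. Set MR = MC: 80 − 0.6Q = 2.5 + 0.1Q → Q_m = 110.7143.
Price P_m = 80 − 0.3·110.7143 = 46.7857; MC(Q_m) = 2.5 + 0.1·110.7143 = 13.5714.
Competitive Q* = 193.75, so ΔQ = 83.0357; wedge = 46.7857 − 13.5714 = 33.2143.
The triangle = ½ × 83.0357 × 33.2143 = 1378.99.

1378.99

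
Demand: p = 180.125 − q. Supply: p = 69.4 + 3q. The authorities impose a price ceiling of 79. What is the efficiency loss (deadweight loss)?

Competitive equilibrium: 180.125 − q = 69.4 + 3q → q* = 27.68125, p* = 152.44375.
At the ceiling p = 79, quantity supplied = (79 − 69.4)/3 = 3.2.
Willingness to pay at q' = 3.2: 180.125 − 1·3.2 = 176.925.
Δq = 27.68125 − 3.2 = 24.48125; wedge = 176.925 − 79 = 97.925.
DWL = ½ × 24.48125 × 97.925 = 1198.66.

1198.66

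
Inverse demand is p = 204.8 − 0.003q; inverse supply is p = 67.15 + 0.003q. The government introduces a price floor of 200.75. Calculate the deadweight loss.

1398600.21

Competitive equilibrium: 204.8 − 0.003q = 67.15 + 0.003q → q* = 22941.6667, p* = 135.975.
At the floor p = 200.75, quantity demanded = (204.8 − 200.75)/0.003 = 1350.
Sellers' marginal cost at q' = 1350: 67.15 + 0.003·1350 = 71.2.
Δq = 22941.6667 − 1350 = 21591.6667; wedge = 200.75 − 71.2 = 129.55.
Deadweight loss = ½ × 21591.6667 × 129.55 = 1398600.21.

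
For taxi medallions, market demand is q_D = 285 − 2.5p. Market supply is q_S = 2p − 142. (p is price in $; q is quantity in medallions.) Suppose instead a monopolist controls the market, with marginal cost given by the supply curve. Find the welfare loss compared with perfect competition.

In inverse form: demand p = 114 − 0.4q, supply p = 71 + 0.5q.
Competitive equilibrium: 114 − 0.4q = 71 + 0.5q → q* = 47.7778, p* = 94.8889.
Marginal revenue: MR = 114 − 0.8q. Set MR = MC: 114 − 0.8q = 71 + 0.5q → q_m = 33.0769.
Price p_m = 114 − 0.4·33.0769 = 100.7692; MC(q_m) = 71 + 0.5·33.0769 = 87.5385.
Competitive q* = 47.7778, so Δq = 14.7009; wedge = 100.7692 − 87.5385 = 13.2307.
Welfare loss = ½ × 14.7009 × 13.2307 = $97.25.

$97.25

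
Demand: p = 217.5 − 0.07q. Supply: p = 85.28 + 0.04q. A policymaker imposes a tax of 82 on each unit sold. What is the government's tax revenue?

37436.73

Competitive equilibrium: 217.5 − 0.07q = 85.28 + 0.04q → q* = 1202, p* = 133.36.
With the tax, the buyer price exceeds the seller price by 82: (217.5 − 0.07q) − (85.28 + 0.04q) = 82 → q' = 456.5455.
Tax revenue = 82 × 456.5455 = 37436.73.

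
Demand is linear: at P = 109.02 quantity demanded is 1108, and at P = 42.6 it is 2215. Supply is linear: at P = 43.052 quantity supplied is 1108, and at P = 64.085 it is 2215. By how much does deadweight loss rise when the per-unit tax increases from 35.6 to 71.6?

Demand slope = (42.6 − 109.02)/(2215 − 1108) = −0.06, so P = 175.5 − 0.06Q.
Supply slope = (64.085 − 43.052)/(2215 − 1108) = 0.019, so P = 22 + 0.019Q.
Competitive equilibrium: 175.5 − 0.06Q = 22 + 0.019Q → Q* = 1943.038, P* = 58.9177.
For a per-unit tax t: ΔQ = t/0.079, so DWL = ½·t·(t/0.079) = t²/0.158.
At t = 35.6: DWL = 8021.266. At t = 71.6: DWL = 32446.582.
Increase = 32446.582 − 8021.266 = 24425.32.

24425.32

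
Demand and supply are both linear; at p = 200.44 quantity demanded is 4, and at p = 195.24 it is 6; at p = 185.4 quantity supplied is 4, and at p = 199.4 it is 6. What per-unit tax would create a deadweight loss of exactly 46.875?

Demand slope = (195.24 − 200.44)/(6 − 4) = −2.6, so p = 210.84 − 2.6q.
Supply slope = (199.4 − 185.4)/(6 − 4) = 7, so p = 157.4 + 7q.
Competitive equilibrium: 210.84 − 2.6q = 157.4 + 7q → q* = 5.5667, p* = 196.3667.
A tax t gives Δq = t/9.6 and wedge t, so DWL = t²/19.2.
t²/19.2 = 46.875 → t² = 900 → t = 30.

30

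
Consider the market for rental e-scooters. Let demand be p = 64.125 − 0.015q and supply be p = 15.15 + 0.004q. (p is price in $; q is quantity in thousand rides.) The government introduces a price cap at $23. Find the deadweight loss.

$3594.68 thousand

Competitive equilibrium: 64.125 − 0.015q = 15.15 + 0.004q → q* = 2577.6316, p* = 25.4605.
At the ceiling p = 23, quantity supplied = (23 − 15.15)/0.004 = 1962.5.
Willingness to pay at q' = 1962.5: 64.125 − 0.015·1962.5 = 34.6875.
Δq = 2577.6316 − 1962.5 = 615.1316; wedge = 34.6875 − 23 = 11.6875.
DWL = ½ × 615.1316 × 11.6875 = $3594.68 thousand.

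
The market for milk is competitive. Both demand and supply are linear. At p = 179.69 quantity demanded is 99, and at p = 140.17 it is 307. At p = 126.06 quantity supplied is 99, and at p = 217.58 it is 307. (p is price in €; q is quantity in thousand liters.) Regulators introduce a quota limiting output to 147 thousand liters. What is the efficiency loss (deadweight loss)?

Demand slope = (140.17 − 179.69)/(307 − 99) = −0.19, so p = 198.5 − 0.19q.
Supply slope = (217.58 − 126.06)/(307 − 99) = 0.44, so p = 82.5 + 0.44q.
Competitive equilibrium: 198.5 − 0.19q = 82.5 + 0.44q → q* = 184.127, p* = 163.5159.
At q = 147: demand price = 198.5 − 0.19·147 = 170.57; supply price = 82.5 + 0.44·147 = 147.18.
Δq = 184.127 − 147 = 37.127; wedge = 170.57 − 147.18 = 23.39.
Welfare loss = ½ × 37.127 × 23.39 = €434.20 thousand.

€434.20 thousand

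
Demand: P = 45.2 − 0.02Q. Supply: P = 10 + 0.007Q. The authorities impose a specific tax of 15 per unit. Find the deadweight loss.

4166.67

Competitive equilibrium: 45.2 − 0.02Q = 10 + 0.007Q → Q* = 1303.7037, P* = 19.1259.
With the tax, the buyer price exceeds the seller price by 15: (45.2 − 0.02Q) − (10 + 0.007Q) = 15 → Q' = 748.1481.
ΔQ = 1303.7037 − 748.1481 = 555.5556; the wedge equals the tax, 15.
Deadweight loss = ½ × 555.5556 × 15 = 4166.67.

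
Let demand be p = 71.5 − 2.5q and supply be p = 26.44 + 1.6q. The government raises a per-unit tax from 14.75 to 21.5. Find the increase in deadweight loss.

Competitive equilibrium: 71.5 − 2.5q = 26.44 + 1.6q → q* = 10.9902, p* = 44.0244.
For a per-unit tax t: Δq = t/4.1, so DWL = ½·t·(t/4.1) = t²/8.2.
At t = 14.75: DWL = 26.532. At t = 21.5: DWL = 56.372.
Increase = 56.372 − 26.532 = 29.84.

29.84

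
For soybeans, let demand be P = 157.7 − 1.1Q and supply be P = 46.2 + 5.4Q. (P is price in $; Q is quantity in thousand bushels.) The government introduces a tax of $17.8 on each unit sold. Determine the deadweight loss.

Competitive equilibrium: 157.7 − 1.1Q = 46.2 + 5.4Q → Q* = 17.1538, P* = 138.8308.
With the tax, the buyer price exceeds the seller price by 17.8: (157.7 − 1.1Q) − (46.2 + 5.4Q) = 17.8 → Q' = 14.4154.
ΔQ = 17.1538 − 14.4154 = 2.7384; the wedge equals the tax, 17.8.
The triangle = ½ × 2.7384 × 17.8 = $24.37 thousand.

$24.37 thousand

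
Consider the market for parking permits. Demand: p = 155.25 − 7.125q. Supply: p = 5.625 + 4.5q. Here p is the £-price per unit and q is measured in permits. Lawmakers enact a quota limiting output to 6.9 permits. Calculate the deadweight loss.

Competitive equilibrium: 155.25 − 7.125q = 5.625 + 4.5q → q* = 12.871, p* = 63.5444.
At q = 6.9: demand price = 155.25 − 7.125·6.9 = 106.0875; supply price = 5.625 + 4.5·6.9 = 36.675.
Δq = 12.871 − 6.9 = 5.971; wedge = 106.0875 − 36.675 = 69.4125.
The triangle = ½ × 5.971 × 69.4125 = £207.23.

£207.23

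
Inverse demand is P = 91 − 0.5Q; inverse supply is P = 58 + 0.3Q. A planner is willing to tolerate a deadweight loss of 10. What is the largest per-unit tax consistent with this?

Competitive equilibrium: 91 − 0.5Q = 58 + 0.3Q → Q* = 41.25, P* = 70.375.
A tax t gives ΔQ = t/0.8 and wedge t, so DWL = t²/1.6.
t²/1.6 = 10 → t² = 16 → t = 4.

4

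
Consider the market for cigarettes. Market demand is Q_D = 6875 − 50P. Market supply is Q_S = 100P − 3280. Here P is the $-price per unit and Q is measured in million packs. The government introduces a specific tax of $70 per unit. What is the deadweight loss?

In inverse form: demand P = 137.5 − 0.02Q, supply P = 32.8 + 0.01Q.
Competitive equilibrium: 137.5 − 0.02Q = 32.8 + 0.01Q → Q* = 3490, P* = 67.7.
With the tax, the buyer price exceeds the seller price by 70: (137.5 − 0.02Q) − (32.8 + 0.01Q) = 70 → Q' = 1156.6667.
ΔQ = 3490 − 1156.6667 = 2333.3333; the wedge equals the tax, 70.
DWL = ½ × 2333.3333 × 70 = $81666.67 million.

$81666.67 million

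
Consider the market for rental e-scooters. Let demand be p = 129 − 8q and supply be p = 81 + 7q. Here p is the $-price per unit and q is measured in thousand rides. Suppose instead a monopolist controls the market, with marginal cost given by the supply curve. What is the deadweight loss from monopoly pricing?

$9.29 thousand

Competitive equilibrium: 129 − 8q = 81 + 7q → q* = 3.2, p* = 103.4.
Marginal revenue: MR = 129 − 16q. Set MR = MC: 129 − 16q = 81 + 7q → q_m = 2.087.
Price p_m = 129 − 8·2.087 = 112.304; MC(q_m) = 81 + 7·2.087 = 95.609.
Competitive q* = 3.2, so Δq = 1.113; wedge = 112.304 − 95.609 = 16.695.
DWL = ½ × 1.113 × 16.695 = $9.29 thousand.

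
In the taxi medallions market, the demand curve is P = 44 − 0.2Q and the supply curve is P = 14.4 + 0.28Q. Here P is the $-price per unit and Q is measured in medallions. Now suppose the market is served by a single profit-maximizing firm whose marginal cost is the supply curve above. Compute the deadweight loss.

Competitive equilibrium: 44 − 0.2Q = 14.4 + 0.28Q → Q* = 61.6667, P* = 31.6667.
Marginal revenue: MR = 44 − 0.4Q. Set MR = MC: 44 − 0.4Q = 14.4 + 0.28Q → Q_m = 43.5294.
Price P_m = 44 − 0.2·43.5294 = 35.2941; MC(Q_m) = 14.4 + 0.28·43.5294 = 26.5882.
Competitive Q* = 61.6667, so ΔQ = 18.1373; wedge = 35.2941 − 26.5882 = 8.7059.
The triangle = ½ × 18.1373 × 8.7059 = $78.95.

$78.95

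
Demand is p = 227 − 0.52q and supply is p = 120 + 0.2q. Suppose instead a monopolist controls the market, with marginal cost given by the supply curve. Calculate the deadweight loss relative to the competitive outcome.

Competitive equilibrium: 227 − 0.52q = 120 + 0.2q → q* = 148.6111, p* = 149.7222.
Marginal revenue: MR = 227 − 1.04q. Set MR = MC: 227 − 1.04q = 120 + 0.2q → q_m = 86.2903.
Price p_m = 227 − 0.52·86.2903 = 182.129; MC(q_m) = 120 + 0.2·86.2903 = 137.2581.
Competitive q* = 148.6111, so Δq = 62.3208; wedge = 182.129 − 137.2581 = 44.8709.
Welfare loss = ½ × 62.3208 × 44.8709 = 1398.20.

1398.20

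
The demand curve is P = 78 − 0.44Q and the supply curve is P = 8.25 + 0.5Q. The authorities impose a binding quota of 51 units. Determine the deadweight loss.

253.02

Competitive equilibrium: 78 − 0.44Q = 8.25 + 0.5Q → Q* = 74.2021, P* = 45.3511.
At Q = 51: demand price = 78 − 0.44·51 = 55.56; supply price = 8.25 + 0.5·51 = 33.75.
ΔQ = 74.2021 − 51 = 23.2021; wedge = 55.56 − 33.75 = 21.81.
Deadweight loss = ½ × 23.2021 × 21.81 = 253.02.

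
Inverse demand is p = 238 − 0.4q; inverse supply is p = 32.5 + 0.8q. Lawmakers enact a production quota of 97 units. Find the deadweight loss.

3307.84

Competitive equilibrium: 238 − 0.4q = 32.5 + 0.8q → q* = 171.25, p* = 169.5.
At q = 97: demand price = 238 − 0.4·97 = 199.2; supply price = 32.5 + 0.8·97 = 110.1.
Δq = 171.25 − 97 = 74.25; wedge = 199.2 − 110.1 = 89.1.
The triangle = ½ × 74.25 × 89.1 = 3307.84.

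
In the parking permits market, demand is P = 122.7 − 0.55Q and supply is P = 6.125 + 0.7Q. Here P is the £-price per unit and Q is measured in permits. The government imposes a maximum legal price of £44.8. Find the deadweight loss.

Competitive equilibrium: 122.7 − 0.55Q = 6.125 + 0.7Q → Q* = 93.26, P* = 71.407.
At the ceiling P = 44.8, quantity supplied = (44.8 − 6.125)/0.7 = 55.25.
Willingness to pay at Q' = 55.25: 122.7 − 0.55·55.25 = 92.3125.
ΔQ = 93.26 − 55.25 = 38.01; wedge = 92.3125 − 44.8 = 47.5125.
Welfare loss = ½ × 38.01 × 47.5125 = £902.98.

£902.98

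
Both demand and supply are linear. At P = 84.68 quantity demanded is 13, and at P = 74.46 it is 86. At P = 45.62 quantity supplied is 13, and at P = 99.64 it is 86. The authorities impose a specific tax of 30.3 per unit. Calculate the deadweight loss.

Demand slope = (74.46 − 84.68)/(86 − 13) = −0.14, so P = 86.5 − 0.14Q.
Supply slope = (99.64 − 45.62)/(86 − 13) = 0.74, so P = 36 + 0.74Q.
Competitive equilibrium: 86.5 − 0.14Q = 36 + 0.74Q → Q* = 57.3864, P* = 78.4659.
With the tax, the buyer price exceeds the seller price by 30.3: (86.5 − 0.14Q) − (36 + 0.74Q) = 30.3 → Q' = 22.9545.
ΔQ = 57.3864 − 22.9545 = 34.4319; the wedge equals the tax, 30.3.
Welfare loss = ½ × 34.4319 × 30.3 = 521.64.

521.64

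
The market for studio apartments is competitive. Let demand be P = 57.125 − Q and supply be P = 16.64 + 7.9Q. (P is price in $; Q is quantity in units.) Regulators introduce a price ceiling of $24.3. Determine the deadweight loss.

$57.01

Competitive equilibrium: 57.125 − Q = 16.64 + 7.9Q → Q* = 4.5489, P* = 52.5761.
At the ceiling P = 24.3, quantity supplied = (24.3 − 16.64)/7.9 = 0.9696.
Willingness to pay at Q' = 0.9696: 57.125 − 1·0.9696 = 56.1554.
ΔQ = 4.5489 − 0.9696 = 3.5793; wedge = 56.1554 − 24.3 = 31.8554.
Deadweight loss = ½ × 3.5793 × 31.8554 = $57.01.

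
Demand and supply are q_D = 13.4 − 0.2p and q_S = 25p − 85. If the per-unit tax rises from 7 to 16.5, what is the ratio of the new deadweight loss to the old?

5.556

In inverse form: demand p = 67 − 5q, supply p = 3.4 + 0.04q.
Competitive equilibrium: 67 − 5q = 3.4 + 0.04q → q* = 12.619, p* = 3.9048.
For a per-unit tax t: Δq = t/5.04, so DWL = ½·t·(t/5.04) = t²/10.08.
At t = 7: DWL = 4.861. At t = 16.5: DWL = 27.009.
Ratio = (16.5/7)² = 5.556.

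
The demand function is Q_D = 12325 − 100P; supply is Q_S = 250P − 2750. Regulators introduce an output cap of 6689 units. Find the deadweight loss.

12361.03

In inverse form: demand P = 123.25 − 0.01Q, supply P = 11 + 0.004Q.
Competitive equilibrium: 123.25 − 0.01Q = 11 + 0.004Q → Q* = 8017.8571, P* = 43.0714.
At Q = 6689: demand price = 123.25 − 0.01·6689 = 56.36; supply price = 11 + 0.004·6689 = 37.756.
ΔQ = 8017.8571 − 6689 = 1328.8571; wedge = 56.36 − 37.756 = 18.604.
The triangle = ½ × 1328.8571 × 18.604 = 12361.03.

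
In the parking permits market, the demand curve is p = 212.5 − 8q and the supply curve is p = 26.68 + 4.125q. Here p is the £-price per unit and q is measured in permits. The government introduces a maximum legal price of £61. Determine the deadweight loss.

£297.52

Competitive equilibrium: 212.5 − 8q = 26.68 + 4.125q → q* = 15.3254, p* = 89.8971.
At the ceiling p = 61, quantity supplied = (61 − 26.68)/4.125 = 8.32.
Willingness to pay at q' = 8.32: 212.5 − 8·8.32 = 145.94.
Δq = 15.3254 − 8.32 = 7.0054; wedge = 145.94 − 61 = 84.94.
Deadweight loss = ½ × 7.0054 × 84.94 = £297.52.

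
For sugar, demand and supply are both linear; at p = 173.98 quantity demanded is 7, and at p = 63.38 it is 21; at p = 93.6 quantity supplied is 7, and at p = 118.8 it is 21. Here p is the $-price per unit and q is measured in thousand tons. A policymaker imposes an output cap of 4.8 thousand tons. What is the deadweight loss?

Demand slope = (63.38 − 173.98)/(21 − 7) = −7.9, so p = 229.28 − 7.9q.
Supply slope = (118.8 − 93.6)/(21 − 7) = 1.8, so p = 81 + 1.8q.
Competitive equilibrium: 229.28 − 7.9q = 81 + 1.8q → q* = 15.2866, p* = 108.5159.
At q = 4.8: demand price = 229.28 − 7.9·4.8 = 191.36; supply price = 81 + 1.8·4.8 = 89.64.
Δq = 15.2866 − 4.8 = 10.4866; wedge = 191.36 − 89.64 = 101.72.
Welfare loss = ½ × 10.4866 × 101.72 = $533.35 thousand.

$533.35 thousand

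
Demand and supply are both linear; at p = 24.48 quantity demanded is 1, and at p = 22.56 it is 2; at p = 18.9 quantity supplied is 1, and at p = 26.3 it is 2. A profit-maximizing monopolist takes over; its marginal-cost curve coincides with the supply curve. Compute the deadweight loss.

0.35

Demand slope = (22.56 − 24.48)/(2 − 1) = −1.92, so p = 26.4 − 1.92q.
Supply slope = (26.3 − 18.9)/(2 − 1) = 7.4, so p = 11.5 + 7.4q.
Competitive equilibrium: 26.4 − 1.92q = 11.5 + 7.4q → q* = 1.5987, p* = 23.3305.
Marginal revenue: MR = 26.4 − 3.84q. Set MR = MC: 26.4 − 3.84q = 11.5 + 7.4q → q_m = 1.3256.
Price p_m = 26.4 − 1.92·1.3256 = 23.8548; MC(q_m) = 11.5 + 7.4·1.3256 = 21.3094.
Competitive q* = 1.5987, so Δq = 0.2731; wedge = 23.8548 − 21.3094 = 2.5454.
Welfare loss = ½ × 0.2731 × 2.5454 = 0.35.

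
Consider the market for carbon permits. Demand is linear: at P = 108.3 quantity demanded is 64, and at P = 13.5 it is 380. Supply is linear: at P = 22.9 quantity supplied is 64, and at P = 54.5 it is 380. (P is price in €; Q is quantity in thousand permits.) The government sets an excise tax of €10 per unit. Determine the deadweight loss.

€125 thousand

Demand slope = (13.5 − 108.3)/(380 − 64) = −0.3, so P = 127.5 − 0.3Q.
Supply slope = (54.5 − 22.9)/(380 − 64) = 0.1, so P = 16.5 + 0.1Q.
Competitive equilibrium: 127.5 − 0.3Q = 16.5 + 0.1Q → Q* = 277.5, P* = 44.25.
With the tax, the buyer price exceeds the seller price by 10: (127.5 − 0.3Q) − (16.5 + 0.1Q) = 10 → Q' = 252.5.
ΔQ = 277.5 − 252.5 = 25; the wedge equals the tax, 10.
The triangle = ½ × 25 × 10 = €125 thousand.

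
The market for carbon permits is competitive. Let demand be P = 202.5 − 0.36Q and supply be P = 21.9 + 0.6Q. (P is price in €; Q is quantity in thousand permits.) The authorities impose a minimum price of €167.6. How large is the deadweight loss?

Competitive equilibrium: 202.5 − 0.36Q = 21.9 + 0.6Q → Q* = 188.125, P* = 134.775.
At the floor P = 167.6, quantity demanded = (202.5 − 167.6)/0.36 = 96.9444.
Sellers' marginal cost at Q' = 96.9444: 21.9 + 0.6·96.9444 = 80.0666.
ΔQ = 188.125 − 96.9444 = 91.1806; wedge = 167.6 − 80.0666 = 87.5334.
The triangle = ½ × 91.1806 × 87.5334 = €3990.67 thousand.

€3990.67 thousand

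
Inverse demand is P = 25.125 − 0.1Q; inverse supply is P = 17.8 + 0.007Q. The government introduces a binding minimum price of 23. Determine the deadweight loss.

119.23

Competitive equilibrium: 25.125 − 0.1Q = 17.8 + 0.007Q → Q* = 68.4579, P* = 18.2792.
At the floor P = 23, quantity demanded = (25.125 − 23)/0.1 = 21.25.
Sellers' marginal cost at Q' = 21.25: 17.8 + 0.007·21.25 = 17.9488.
ΔQ = 68.4579 − 21.25 = 47.2079; wedge = 23 − 17.9488 = 5.0512.
Welfare loss = ½ × 47.2079 × 5.0512 = 119.23.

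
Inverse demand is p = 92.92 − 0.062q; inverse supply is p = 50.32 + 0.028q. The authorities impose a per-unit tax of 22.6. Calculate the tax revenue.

5022.22

Competitive equilibrium: 92.92 − 0.062q = 50.32 + 0.028q → q* = 473.3333, p* = 63.5733.
With the tax, the buyer price exceeds the seller price by 22.6: (92.92 − 0.062q) − (50.32 + 0.028q) = 22.6 → q' = 222.2222.
Tax revenue = 22.6 × 222.2222 = 5022.22.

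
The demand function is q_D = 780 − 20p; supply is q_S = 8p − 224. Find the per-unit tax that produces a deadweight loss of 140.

7

In inverse form: demand p = 39 − 0.05q, supply p = 28 + 0.125q.
Competitive equilibrium: 39 − 0.05q = 28 + 0.125q → q* = 62.8571, p* = 35.8571.
A tax t gives Δq = t/0.175 and wedge t, so DWL = t²/0.35.
t²/0.35 = 140 → t² = 49 → t = 7.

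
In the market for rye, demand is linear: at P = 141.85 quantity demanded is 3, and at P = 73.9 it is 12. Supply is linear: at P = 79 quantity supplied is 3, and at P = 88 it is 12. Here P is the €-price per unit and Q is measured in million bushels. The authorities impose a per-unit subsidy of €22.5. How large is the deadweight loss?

€29.61 million

Demand slope = (73.9 − 141.85)/(12 − 3) = −7.55, so P = 164.5 − 7.55Q.
Supply slope = (88 − 79)/(12 − 3) = 1, so P = 76 + Q.
Competitive equilibrium: 164.5 − 7.55Q = 76 + Q → Q* = 10.3509, P* = 86.3509.
The subsidy lowers effective supply by 22.5: P = 53.5 + Q.
New quantity: 164.5 − 7.55Q = 53.5 + Q → Q' = 12.9825.
Overproduction ΔQ = 12.9825 − 10.3509 = 2.6316; wedge = subsidy = 22.5.
DWL = ½ × 2.6316 × 22.5 = €29.61 million.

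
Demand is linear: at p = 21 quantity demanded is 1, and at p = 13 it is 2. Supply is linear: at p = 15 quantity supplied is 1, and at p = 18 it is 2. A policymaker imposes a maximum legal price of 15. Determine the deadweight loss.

Demand slope = (13 − 21)/(2 − 1) = −8, so p = 29 − 8q.
Supply slope = (18 − 15)/(2 − 1) = 3, so p = 12 + 3q.
Competitive equilibrium: 29 − 8q = 12 + 3q → q* = 1.5455, p* = 16.6364.
At the ceiling p = 15, quantity supplied = (15 − 12)/3 = 1.
Willingness to pay at q' = 1: 29 − 8·1 = 21.
Δq = 1.5455 − 1 = 0.5455; wedge = 21 − 15 = 6.
Welfare loss = ½ × 0.5455 × 6 = 1.64.

1.64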